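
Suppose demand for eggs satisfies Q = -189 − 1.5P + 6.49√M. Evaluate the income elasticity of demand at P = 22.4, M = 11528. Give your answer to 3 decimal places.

0.735

At P = 22.4, M = 11528: Q = 474.222.
Holding P constant, ∂Q/∂M = 6.49/(2√M) = 0.030223.
η_M = (∂Q/∂M)·(M/Q) = 0.030223 × (11528/474.222) = 0.735.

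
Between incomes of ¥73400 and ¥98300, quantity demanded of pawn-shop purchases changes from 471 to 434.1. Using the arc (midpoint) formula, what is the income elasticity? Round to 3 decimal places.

ΔQ = 434.1 − 471 = -36.9; midpoint Q̄ = (471 + 434.1)/2 = 452.55.
ΔI = 98300 − 73400 = 24900; midpoint Ī = (73400 + 98300)/2 = 85850.
η = (ΔQ/Q̄) ÷ (ΔI/Ī) = (-36.9/452.55) ÷ (24900/85850) = -0.281.

-0.281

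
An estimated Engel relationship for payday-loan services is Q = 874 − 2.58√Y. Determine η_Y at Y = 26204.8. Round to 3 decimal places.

-0.458

At Y = 26204.8: Q = 456.352.
dQ/dY = -2.58/(2√Y) = -0.00796892 at this income.
η = (dQ/dY)·(Y/Q) = -0.00796892 × (26204.8/456.352) = -0.458.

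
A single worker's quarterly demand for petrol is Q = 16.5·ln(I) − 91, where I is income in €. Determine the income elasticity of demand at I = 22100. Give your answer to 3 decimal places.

0.223

At I = 22100: Q = 74.055.
dQ/dI = 16.5/I = 0.000746606 at this income.
η = (dQ/dI)·(I/Q) = 0.000746606 × (22100/74.055) = 0.223.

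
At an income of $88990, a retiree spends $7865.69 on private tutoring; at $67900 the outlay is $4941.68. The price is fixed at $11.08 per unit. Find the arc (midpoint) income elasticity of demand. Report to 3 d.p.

With a constant price, Q₁ = 7865.69/11.08 = 709.900 and Q₂ = 4941.68/11.08 = 446.000 (equivalently, work directly with expenditure since P cancels).
Midpoint %ΔQ = (4941.68 − 7865.69)/6403.69 = -0.45661; midpoint %ΔI = (67900 − 88990)/78445 = -0.26885.
η = -0.45661 / -0.26885 = 1.698.

1.698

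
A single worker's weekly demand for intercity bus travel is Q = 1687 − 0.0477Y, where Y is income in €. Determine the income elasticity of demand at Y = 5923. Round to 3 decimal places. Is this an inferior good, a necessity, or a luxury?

-0.201 (inferior good)

At Y = 5923: Q = 1404.473.
dQ/dY = −0.0477.
η = (dQ/dY)·(Y/Q) = -0.0477 × (5923/1404.473) = -0.201.
Since η < 0, the good is an inferior good.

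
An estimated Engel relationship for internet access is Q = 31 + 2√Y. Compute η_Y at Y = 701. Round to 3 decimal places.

0.315

At Y = 701: Q = 83.953.
dQ/dY = 2/(2√Y) = 0.0377695 at this income.
η = (dQ/dY)·(Y/Q) = 0.0377695 × (701/83.953) = 0.315.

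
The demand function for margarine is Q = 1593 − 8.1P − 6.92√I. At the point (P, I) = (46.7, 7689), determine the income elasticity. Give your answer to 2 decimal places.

At P = 46.7, I = 7689: Q = 607.936.
Holding P constant, ∂Q/∂I = -6.92/(2√I) = -0.0394586.
η_I = (∂Q/∂I)·(I/Q) = -0.0394586 × (7689/607.936) = -0.50.

-0.50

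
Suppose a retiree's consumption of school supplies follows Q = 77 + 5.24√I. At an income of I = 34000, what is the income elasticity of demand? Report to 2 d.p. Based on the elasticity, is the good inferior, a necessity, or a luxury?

0.46 (necessity)

At I = 34000: Q = 1043.208.
dQ/dI = 5.24/(2√I) = 0.0142089 at this income.
η = (dQ/dI)·(I/Q) = 0.0142089 × (34000/1043.208) = 0.46.
Since 0 < η < 1, the good is a necessity.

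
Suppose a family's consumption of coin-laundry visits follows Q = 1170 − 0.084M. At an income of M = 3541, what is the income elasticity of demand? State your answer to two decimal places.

At M = 3541: Q = 872.556.
dQ/dM = −0.084.
η = (dQ/dM)·(M/Q) = -0.084 × (3541/872.556) = -0.34.

-0.34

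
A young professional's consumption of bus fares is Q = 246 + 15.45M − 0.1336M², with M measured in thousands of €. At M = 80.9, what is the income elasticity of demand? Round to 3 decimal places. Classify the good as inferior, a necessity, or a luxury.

At M = 80.9: Q = 621.5184.
dQ/dM = 15.45 − 0.2672M = -6.16648.
η = (dQ/dM)·(M/Q) = -6.16648 × (80.9/621.5184) = -0.803.
η < 0 ⇒ inferior good.

-0.803 (inferior good)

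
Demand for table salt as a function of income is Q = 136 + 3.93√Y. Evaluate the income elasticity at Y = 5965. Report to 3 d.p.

0.345

At Y = 5965: Q = 439.527.
dQ/dY = 3.93/(2√Y) = 0.0254424 at this income.
η = (dQ/dY)·(Y/Q) = 0.0254424 × (5965/439.527) = 0.345.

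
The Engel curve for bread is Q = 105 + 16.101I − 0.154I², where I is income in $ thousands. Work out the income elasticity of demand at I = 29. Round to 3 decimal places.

At I = 29: Q = 442.4150.
dQ/dI = 16.101 − 0.308I = 7.16900.
η = (dQ/dI)·(I/Q) = 7.16900 × (29/442.4150) = 0.470.

0.470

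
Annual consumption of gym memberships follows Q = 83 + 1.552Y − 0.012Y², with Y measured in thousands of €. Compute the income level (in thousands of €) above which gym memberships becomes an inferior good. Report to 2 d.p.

dQ/dY = 1.552 − 0.024Y.
The good is inferior where dQ/dY < 0. Setting dQ/dY = 0 gives Y = 1.552 / 0.024 = 64.67.

64.67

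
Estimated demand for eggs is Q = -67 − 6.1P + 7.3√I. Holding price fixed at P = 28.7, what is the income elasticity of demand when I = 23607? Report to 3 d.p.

0.638

At P = 28.7, I = 23607: Q = 879.544.
Holding P constant, ∂Q/∂I = 7.3/(2√I) = 0.023756.
η_I = (∂Q/∂I)·(I/Q) = 0.023756 × (23607/879.544) = 0.638.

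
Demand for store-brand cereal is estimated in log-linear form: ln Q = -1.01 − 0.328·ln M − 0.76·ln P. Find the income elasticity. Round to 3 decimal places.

-0.328

In a log-linear demand, the coefficient on ln M is the income elasticity.
So η = -0.328.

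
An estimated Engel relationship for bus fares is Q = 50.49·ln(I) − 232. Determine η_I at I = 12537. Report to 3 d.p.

0.207

At I = 12537: Q = 244.446.
dQ/dI = 50.49/I = 0.00402728 at this income.
η = (dQ/dI)·(I/Q) = 0.00402728 × (12537/244.446) = 0.207.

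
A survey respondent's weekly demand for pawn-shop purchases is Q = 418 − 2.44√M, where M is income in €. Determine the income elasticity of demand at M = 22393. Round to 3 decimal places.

-3.453

At M = 22393: Q = 52.871.
dQ/dM = -2.44/(2√M) = -0.00815274 at this income.
η = (dQ/dM)·(M/Q) = -0.00815274 × (22393/52.871) = -3.453.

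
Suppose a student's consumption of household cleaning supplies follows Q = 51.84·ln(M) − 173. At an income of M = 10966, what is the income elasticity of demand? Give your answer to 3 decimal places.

0.168

At M = 10966: Q = 309.244.
dQ/dM = 51.84/M = 0.00472734 at this income.
η = (dQ/dM)·(M/Q) = 0.00472734 × (10966/309.244) = 0.168.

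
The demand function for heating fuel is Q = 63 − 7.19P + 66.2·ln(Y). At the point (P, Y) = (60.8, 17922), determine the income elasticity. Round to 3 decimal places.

At P = 60.8, Y = 17922: Q = 274.197.
Holding P constant, ∂Q/∂Y = 66.2/Y = 0.00369378.
η_Y = (∂Q/∂Y)·(Y/Q) = 0.00369378 × (17922/274.197) = 0.241.

0.241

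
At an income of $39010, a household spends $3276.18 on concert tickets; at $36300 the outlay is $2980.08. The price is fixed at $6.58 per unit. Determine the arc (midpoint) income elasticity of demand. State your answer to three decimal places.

With a constant price, Q₁ = 3276.18/6.58 = 497.900 and Q₂ = 2980.08/6.58 = 452.900 (equivalently, work directly with expenditure since P cancels).
Midpoint %ΔQ = (2980.08 − 3276.18)/3128.13 = -0.09466; midpoint %ΔI = (36300 − 39010)/37655 = -0.07197.
η = -0.09466 / -0.07197 = 1.315.

1.315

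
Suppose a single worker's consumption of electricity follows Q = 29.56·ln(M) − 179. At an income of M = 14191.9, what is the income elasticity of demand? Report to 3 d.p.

At M = 14191.9: Q = 103.606.
dQ/dM = 29.56/M = 0.00208288 at this income.
η = (dQ/dM)·(M/Q) = 0.00208288 × (14191.9/103.606) = 0.285.

0.285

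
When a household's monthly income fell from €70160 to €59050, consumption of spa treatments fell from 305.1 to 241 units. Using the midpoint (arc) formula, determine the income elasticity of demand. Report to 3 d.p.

1.365

ΔQ = 241 − 305.1 = -64.1; midpoint Q̄ = (305.1 + 241)/2 = 273.05.
ΔI = 59050 − 70160 = -11110; midpoint Ī = (70160 + 59050)/2 = 64605.
η = (ΔQ/Q̄) ÷ (ΔI/Ī) = (-64.1/273.05) ÷ (-11110/64605) = 1.365.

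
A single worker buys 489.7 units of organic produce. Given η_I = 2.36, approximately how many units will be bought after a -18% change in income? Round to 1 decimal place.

281.7

%ΔQ ≈ η × %ΔI = 2.36 × (-18%) = -42.48%.
New Q ≈ 489.7 × (1 − 0.4248) = 281.7.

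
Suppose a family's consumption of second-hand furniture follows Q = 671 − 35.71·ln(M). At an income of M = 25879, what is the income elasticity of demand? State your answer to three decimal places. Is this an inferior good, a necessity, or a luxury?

At M = 25879: Q = 308.144.
dQ/dM = -35.71/M = -0.00137988 at this income.
η = (dQ/dM)·(M/Q) = -0.00137988 × (25879/308.144) = -0.116.
Since η < 0, the good is an inferior good.

-0.116 (inferior good)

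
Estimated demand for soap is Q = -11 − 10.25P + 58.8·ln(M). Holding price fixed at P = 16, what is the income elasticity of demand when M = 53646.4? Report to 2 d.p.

0.13

At P = 16, M = 53646.4: Q = 465.342.
Holding P constant, ∂Q/∂M = 58.8/M = 0.00109607.
η_M = (∂Q/∂M)·(M/Q) = 0.00109607 × (53646.4/465.342) = 0.13.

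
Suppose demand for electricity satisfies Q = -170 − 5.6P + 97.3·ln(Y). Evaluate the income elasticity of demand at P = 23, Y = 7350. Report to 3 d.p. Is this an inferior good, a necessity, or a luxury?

0.171 (necessity)

At P = 23, Y = 7350: Q = 567.409.
Holding P constant, ∂Q/∂Y = 97.3/Y = 0.0132381.
η_Y = (∂Q/∂Y)·(Y/Q) = 0.0132381 × (7350/567.409) = 0.171.
Since 0 < η < 1, this is a necessity.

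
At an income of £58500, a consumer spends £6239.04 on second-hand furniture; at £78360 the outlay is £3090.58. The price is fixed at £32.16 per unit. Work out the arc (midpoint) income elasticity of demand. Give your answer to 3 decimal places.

-2.326

With a constant price, Q₁ = 6239.04/32.16 = 194.000 and Q₂ = 3090.58/32.16 = 96.100 (equivalently, work directly with expenditure since P cancels).
Midpoint %ΔQ = (3090.58 − 6239.04)/4664.81 = -0.67494; midpoint %ΔI = (78360 − 58500)/68430 = 0.29022.
η = -0.67494 / 0.29022 = -2.326.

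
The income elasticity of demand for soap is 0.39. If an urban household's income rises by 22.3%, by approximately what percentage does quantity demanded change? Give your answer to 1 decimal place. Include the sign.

%ΔQ ≈ η × %ΔI = 0.39 × 22.3% = 8.7%.

8.7%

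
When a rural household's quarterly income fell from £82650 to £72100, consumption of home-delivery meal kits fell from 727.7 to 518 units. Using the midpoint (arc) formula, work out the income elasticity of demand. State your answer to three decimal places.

2.469

ΔQ = 518 − 727.7 = -209.7; midpoint Q̄ = (727.7 + 518)/2 = 622.85.
ΔI = 72100 − 82650 = -10550; midpoint Ī = (82650 + 72100)/2 = 77375.
η = (ΔQ/Q̄) ÷ (ΔI/Ī) = (-209.7/622.85) ÷ (-10550/77375) = 2.469.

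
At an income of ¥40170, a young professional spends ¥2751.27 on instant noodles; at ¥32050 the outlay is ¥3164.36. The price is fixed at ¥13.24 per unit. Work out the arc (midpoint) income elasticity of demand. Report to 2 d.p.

With a constant price, Q₁ = 2751.27/13.24 = 207.800 and Q₂ = 3164.36/13.24 = 239.000 (equivalently, work directly with expenditure since P cancels).
Midpoint %ΔQ = (3164.36 − 2751.27)/2957.82 = 0.13966; midpoint %ΔI = (32050 − 40170)/36110 = -0.22487.
η = 0.13966 / -0.22487 = -0.62.

-0.62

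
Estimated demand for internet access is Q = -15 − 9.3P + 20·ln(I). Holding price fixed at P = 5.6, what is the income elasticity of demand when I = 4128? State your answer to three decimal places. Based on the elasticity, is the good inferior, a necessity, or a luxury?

0.201 (necessity)

At P = 5.6, I = 4128: Q = 99.431.
Holding P constant, ∂Q/∂I = 20/I = 0.00484496.
η_I = (∂Q/∂I)·(I/Q) = 0.00484496 × (4128/99.431) = 0.201.
Since 0 < η < 1, this is a necessity.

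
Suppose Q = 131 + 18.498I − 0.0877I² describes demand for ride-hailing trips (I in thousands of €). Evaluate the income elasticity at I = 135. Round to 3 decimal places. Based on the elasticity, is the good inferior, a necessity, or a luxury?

At I = 135: Q = 1029.8975.
dQ/dI = 18.498 − 0.1754I = -5.18100.
η = (dQ/dI)·(I/Q) = -5.18100 × (135/1029.8975) = -0.679.
η < 0 ⇒ inferior good.

-0.679 (inferior good)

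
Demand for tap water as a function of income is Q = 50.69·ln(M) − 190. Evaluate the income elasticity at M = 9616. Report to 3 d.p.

0.184

At M = 9616: Q = 274.887.
dQ/dM = 50.69/M = 0.00527142 at this income.
η = (dQ/dM)·(M/Q) = 0.00527142 × (9616/274.887) = 0.184.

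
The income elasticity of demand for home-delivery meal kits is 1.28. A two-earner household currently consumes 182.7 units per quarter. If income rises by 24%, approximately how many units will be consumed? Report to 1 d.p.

238.8

%ΔQ ≈ η × %ΔI = 1.28 × 24% = 30.72%.
New Q ≈ 182.7 × (1 + 0.3072) = 238.8.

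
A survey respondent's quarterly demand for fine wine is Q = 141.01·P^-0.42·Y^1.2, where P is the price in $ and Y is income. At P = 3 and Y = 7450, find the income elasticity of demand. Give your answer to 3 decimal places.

1.200

For a multiplicative demand Q = A·P^α·Y^β, the income elasticity is β everywhere.
Here β = 1.2, so η = 1.200.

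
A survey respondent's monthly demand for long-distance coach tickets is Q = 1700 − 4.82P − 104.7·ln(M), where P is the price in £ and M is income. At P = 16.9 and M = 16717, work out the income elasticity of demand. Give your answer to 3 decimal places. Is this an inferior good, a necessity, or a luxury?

-0.174 (inferior good)

At P = 16.9, M = 16717: Q = 600.420.
Holding P constant, ∂Q/∂M = -104.7/M = -0.00626309.
η_M = (∂Q/∂M)·(M/Q) = -0.00626309 × (16717/600.420) = -0.174.
Since η < 0, this is an inferior good.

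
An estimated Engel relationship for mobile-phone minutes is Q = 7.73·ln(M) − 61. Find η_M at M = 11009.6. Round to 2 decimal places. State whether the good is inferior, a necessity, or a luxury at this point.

At M = 11009.6: Q = 10.939.
dQ/dM = 7.73/M = 0.000702115 at this income.
η = (dQ/dM)·(M/Q) = 0.000702115 × (11009.6/10.939) = 0.71.
Since 0 < η < 1, the good is a necessity.

0.71 (necessity)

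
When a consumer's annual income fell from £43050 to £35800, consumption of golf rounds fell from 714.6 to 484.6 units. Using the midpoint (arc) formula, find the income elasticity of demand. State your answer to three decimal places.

ΔQ = 484.6 − 714.6 = -230; midpoint Q̄ = (714.6 + 484.6)/2 = 599.6.
ΔI = 35800 − 43050 = -7250; midpoint Ī = (43050 + 35800)/2 = 39425.
η = (ΔQ/Q̄) ÷ (ΔI/Ī) = (-230/599.6) ÷ (-7250/39425) = 2.086.

2.086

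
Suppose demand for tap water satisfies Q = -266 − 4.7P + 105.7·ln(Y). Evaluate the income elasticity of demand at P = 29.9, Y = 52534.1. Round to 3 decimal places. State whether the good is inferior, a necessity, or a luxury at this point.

0.142 (necessity)

At P = 29.9, Y = 52534.1: Q = 742.346.
Holding P constant, ∂Q/∂Y = 105.7/Y = 0.00201203.
η_Y = (∂Q/∂Y)·(Y/Q) = 0.00201203 × (52534.1/742.346) = 0.142.
Since 0 < η < 1, this is a necessity.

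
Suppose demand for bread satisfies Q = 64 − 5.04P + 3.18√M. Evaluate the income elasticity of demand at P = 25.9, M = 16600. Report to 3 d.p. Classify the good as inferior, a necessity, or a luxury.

0.597 (necessity)

At P = 25.9, M = 16600: Q = 343.178.
Holding P constant, ∂Q/∂M = 3.18/(2√M) = 0.0123408.
η_M = (∂Q/∂M)·(M/Q) = 0.0123408 × (16600/343.178) = 0.597.
Since 0 < η < 1, this is a necessity.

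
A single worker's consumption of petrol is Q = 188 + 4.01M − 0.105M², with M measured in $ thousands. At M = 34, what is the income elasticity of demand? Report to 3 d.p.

-0.524

At M = 34: Q = 202.9600.
dQ/dM = 4.01 − 0.21M = -3.13000.
η = (dQ/dM)·(M/Q) = -3.13000 × (34/202.9600) = -0.524.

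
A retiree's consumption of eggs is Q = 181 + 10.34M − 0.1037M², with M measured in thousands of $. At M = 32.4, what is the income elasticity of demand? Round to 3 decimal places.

0.288

At M = 32.4: Q = 407.1559.
dQ/dM = 10.34 − 0.2074M = 3.62024.
η = (dQ/dM)·(M/Q) = 3.62024 × (32.4/407.1559) = 0.288.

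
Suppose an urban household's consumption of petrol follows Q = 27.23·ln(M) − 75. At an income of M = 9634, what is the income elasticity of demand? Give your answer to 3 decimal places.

0.156

At M = 9634: Q = 174.782.
dQ/dM = 27.23/M = 0.00282645 at this income.
η = (dQ/dM)·(M/Q) = 0.00282645 × (9634/174.782) = 0.156.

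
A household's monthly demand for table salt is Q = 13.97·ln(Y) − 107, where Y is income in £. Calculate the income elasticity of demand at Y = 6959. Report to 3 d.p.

0.841

At Y = 6959: Q = 16.604.
dQ/dY = 13.97/Y = 0.00200747 at this income.
η = (dQ/dY)·(Y/Q) = 0.00200747 × (6959/16.604) = 0.841.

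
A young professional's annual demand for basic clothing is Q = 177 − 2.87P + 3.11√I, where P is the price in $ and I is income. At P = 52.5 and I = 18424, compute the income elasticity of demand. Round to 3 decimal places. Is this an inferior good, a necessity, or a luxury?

At P = 52.5, I = 18424: Q = 448.461.
Holding P constant, ∂Q/∂I = 3.11/(2√I) = 0.0114561.
η_I = (∂Q/∂I)·(I/Q) = 0.0114561 × (18424/448.461) = 0.471.
Since 0 < η < 1, this is a necessity.

0.471 (necessity)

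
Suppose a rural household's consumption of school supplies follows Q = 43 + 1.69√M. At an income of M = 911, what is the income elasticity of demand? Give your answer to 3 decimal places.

0.271

At M = 911: Q = 94.009.
dQ/dM = 1.69/(2√M) = 0.0279961 at this income.
η = (dQ/dM)·(M/Q) = 0.0279961 × (911/94.009) = 0.271.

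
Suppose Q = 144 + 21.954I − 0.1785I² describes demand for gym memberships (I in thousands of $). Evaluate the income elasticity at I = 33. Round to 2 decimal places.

0.50

At I = 33: Q = 674.0955.
dQ/dI = 21.954 − 0.357I = 10.17300.
η = (dQ/dI)·(I/Q) = 10.17300 × (33/674.0955) = 0.50.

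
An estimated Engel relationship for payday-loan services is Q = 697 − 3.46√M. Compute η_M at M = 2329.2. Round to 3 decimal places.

At M = 2329.2: Q = 530.014.
dQ/dM = -3.46/(2√M) = -0.0358462 at this income.
η = (dQ/dM)·(M/Q) = -0.0358462 × (2329.2/530.014) = -0.158.

-0.158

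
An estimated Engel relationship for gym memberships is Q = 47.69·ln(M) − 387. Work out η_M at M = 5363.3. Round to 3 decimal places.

2.117

At M = 5363.3: Q = 22.530.
dQ/dM = 47.69/M = 0.00889191 at this income.
η = (dQ/dM)·(M/Q) = 0.00889191 × (5363.3/22.530) = 2.117.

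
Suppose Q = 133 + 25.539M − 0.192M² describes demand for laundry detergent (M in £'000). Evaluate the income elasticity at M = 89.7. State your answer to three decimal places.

At M = 89.7: Q = 878.9990.
dQ/dM = 25.539 − 0.384M = -8.90580.
η = (dQ/dM)·(M/Q) = -8.90580 × (89.7/878.9990) = -0.909.

-0.909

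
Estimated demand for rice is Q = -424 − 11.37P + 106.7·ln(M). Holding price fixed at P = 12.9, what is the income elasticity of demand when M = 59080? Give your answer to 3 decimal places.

0.177

At P = 12.9, M = 59080: Q = 601.602.
Holding P constant, ∂Q/∂M = 106.7/M = 0.00180603.
η_M = (∂Q/∂M)·(M/Q) = 0.00180603 × (59080/601.602) = 0.177.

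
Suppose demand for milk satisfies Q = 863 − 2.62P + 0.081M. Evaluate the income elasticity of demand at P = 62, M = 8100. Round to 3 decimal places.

0.484

At P = 62, M = 8100: Q = 1356.660.
Holding P constant, ∂Q/∂M = 0.081.
η_M = (∂Q/∂M)·(M/Q) = 0.081 × (8100/1356.660) = 0.484.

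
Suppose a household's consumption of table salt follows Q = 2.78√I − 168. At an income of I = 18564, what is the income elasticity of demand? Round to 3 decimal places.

At I = 18564: Q = 210.774.
dQ/dI = 2.78/(2√I) = 0.0102019 at this income.
η = (dQ/dI)·(I/Q) = 0.0102019 × (18564/210.774) = 0.899.

0.899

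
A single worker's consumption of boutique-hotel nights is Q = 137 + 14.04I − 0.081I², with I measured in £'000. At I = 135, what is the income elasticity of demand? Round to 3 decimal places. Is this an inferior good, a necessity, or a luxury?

-1.901 (inferior good)

At I = 135: Q = 556.1750.
dQ/dI = 14.04 − 0.162I = -7.83000.
η = (dQ/dI)·(I/Q) = -7.83000 × (135/556.1750) = -1.901.
η < 0 ⇒ inferior good.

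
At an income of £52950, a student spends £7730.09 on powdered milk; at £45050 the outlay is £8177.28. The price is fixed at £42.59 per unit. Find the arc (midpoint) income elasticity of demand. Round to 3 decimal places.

-0.349

With a constant price, Q₁ = 7730.09/42.59 = 181.500 and Q₂ = 8177.28/42.59 = 192.000 (equivalently, work directly with expenditure since P cancels).
Midpoint %ΔQ = (8177.28 − 7730.09)/7953.69 = 0.05622; midpoint %ΔI = (45050 − 52950)/49000 = -0.16122.
η = 0.05622 / -0.16122 = -0.349.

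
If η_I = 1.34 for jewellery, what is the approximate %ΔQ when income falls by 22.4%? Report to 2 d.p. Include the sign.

-30.02%

%ΔQ ≈ η × %ΔI = 1.34 × (-22.4%) = -30.02%.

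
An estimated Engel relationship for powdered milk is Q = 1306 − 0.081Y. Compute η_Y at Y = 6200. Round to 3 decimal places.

-0.625

At Y = 6200: Q = 803.800.
dQ/dY = −0.081.
η = (dQ/dY)·(Y/Q) = -0.081 × (6200/803.800) = -0.625.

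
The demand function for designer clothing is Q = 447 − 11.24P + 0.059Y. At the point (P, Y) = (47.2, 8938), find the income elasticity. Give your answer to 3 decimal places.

At P = 47.2, Y = 8938: Q = 443.814.
Holding P constant, ∂Q/∂Y = 0.059.
η_Y = (∂Q/∂Y)·(Y/Q) = 0.059 × (8938/443.814) = 1.188.

1.188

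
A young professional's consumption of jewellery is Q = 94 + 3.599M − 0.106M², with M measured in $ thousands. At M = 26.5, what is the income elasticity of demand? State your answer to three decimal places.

-0.466

At M = 26.5: Q = 114.9350.
dQ/dM = 3.599 − 0.212M = -2.01900.
η = (dQ/dM)·(M/Q) = -2.01900 × (26.5/114.9350) = -0.466.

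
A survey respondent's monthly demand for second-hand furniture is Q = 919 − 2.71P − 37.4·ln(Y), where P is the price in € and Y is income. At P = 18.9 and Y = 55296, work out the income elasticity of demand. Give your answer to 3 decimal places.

At P = 18.9, Y = 55296: Q = 459.356.
Holding P constant, ∂Q/∂Y = -37.4/Y = -0.00067636.
η_Y = (∂Q/∂Y)·(Y/Q) = -0.00067636 × (55296/459.356) = -0.081.

-0.081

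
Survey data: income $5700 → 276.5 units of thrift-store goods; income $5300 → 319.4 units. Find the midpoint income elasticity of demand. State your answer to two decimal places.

-1.98

ΔQ = 319.4 − 276.5 = 42.9; midpoint Q̄ = (276.5 + 319.4)/2 = 297.95.
ΔI = 5300 − 5700 = -400; midpoint Ī = (5700 + 5300)/2 = 5500.
η = (ΔQ/Q̄) ÷ (ΔI/Ī) = (42.9/297.95) ÷ (-400/5500) = -1.98.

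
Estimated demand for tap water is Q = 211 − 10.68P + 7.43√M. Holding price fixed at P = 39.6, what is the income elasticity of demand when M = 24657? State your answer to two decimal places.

0.61

At P = 39.6, M = 24657: Q = 954.771.
Holding P constant, ∂Q/∂M = 7.43/(2√M) = 0.0236586.
η_M = (∂Q/∂M)·(M/Q) = 0.0236586 × (24657/954.771) = 0.61.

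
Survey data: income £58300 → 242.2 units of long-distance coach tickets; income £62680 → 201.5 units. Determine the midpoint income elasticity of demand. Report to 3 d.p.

ΔQ = 201.5 − 242.2 = -40.7; midpoint Q̄ = (242.2 + 201.5)/2 = 221.85.
ΔI = 62680 − 58300 = 4380; midpoint Ī = (58300 + 62680)/2 = 60490.
η = (ΔQ/Q̄) ÷ (ΔI/Ī) = (-40.7/221.85) ÷ (4380/60490) = -2.534.

-2.534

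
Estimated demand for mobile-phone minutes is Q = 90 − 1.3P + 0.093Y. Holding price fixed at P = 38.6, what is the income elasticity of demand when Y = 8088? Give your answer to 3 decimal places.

At P = 38.6, Y = 8088: Q = 792.004.
Holding P constant, ∂Q/∂Y = 0.093.
η_Y = (∂Q/∂Y)·(Y/Q) = 0.093 × (8088/792.004) = 0.950.

0.950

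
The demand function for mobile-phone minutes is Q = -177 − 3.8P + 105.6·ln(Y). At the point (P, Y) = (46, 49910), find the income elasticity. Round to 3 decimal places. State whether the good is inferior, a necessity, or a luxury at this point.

0.134 (necessity)

At P = 46, Y = 49910: Q = 790.578.
Holding P constant, ∂Q/∂Y = 105.6/Y = 0.00211581.
η_Y = (∂Q/∂Y)·(Y/Q) = 0.00211581 × (49910/790.578) = 0.134.
Since 0 < η < 1, this is a necessity.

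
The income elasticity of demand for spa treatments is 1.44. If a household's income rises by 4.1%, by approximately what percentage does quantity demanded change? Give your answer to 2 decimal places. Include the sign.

%ΔQ ≈ η × %ΔI = 1.44 × 4.1% = 5.90%.

5.90%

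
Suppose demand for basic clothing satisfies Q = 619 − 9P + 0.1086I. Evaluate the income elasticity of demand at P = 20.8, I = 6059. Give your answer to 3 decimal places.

At P = 20.8, I = 6059: Q = 1089.807.
Holding P constant, ∂Q/∂I = 0.1086.
η_I = (∂Q/∂I)·(I/Q) = 0.1086 × (6059/1089.807) = 0.604.

0.604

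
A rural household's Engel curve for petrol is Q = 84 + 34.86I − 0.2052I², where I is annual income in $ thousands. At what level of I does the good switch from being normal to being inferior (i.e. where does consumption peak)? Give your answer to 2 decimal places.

dQ/dI = 34.86 − 0.4104I.
The good is inferior where dQ/dI < 0. Setting dQ/dI = 0 gives I = 34.86 / 0.4104 = 84.94.

84.94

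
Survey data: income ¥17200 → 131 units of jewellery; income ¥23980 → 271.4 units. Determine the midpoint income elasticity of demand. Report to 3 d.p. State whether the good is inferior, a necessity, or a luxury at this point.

ΔQ = 271.4 − 131 = 140.4; midpoint Q̄ = (131 + 271.4)/2 = 201.2.
ΔI = 23980 − 17200 = 6780; midpoint Ī = (17200 + 23980)/2 = 20590.
η = (ΔQ/Q̄) ÷ (ΔI/Ī) = (140.4/201.2) ÷ (6780/20590) = 2.119.
η > 1 ⇒ luxury.

2.119 (luxury)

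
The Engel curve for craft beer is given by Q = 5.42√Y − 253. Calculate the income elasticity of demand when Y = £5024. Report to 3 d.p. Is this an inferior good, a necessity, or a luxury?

At Y = 5024: Q = 131.171.
dQ/dY = 5.42/(2√Y) = 0.0382335 at this income.
η = (dQ/dY)·(Y/Q) = 0.0382335 × (5024/131.171) = 1.464.
Since η > 1, the good is a luxury.

1.464 (luxury)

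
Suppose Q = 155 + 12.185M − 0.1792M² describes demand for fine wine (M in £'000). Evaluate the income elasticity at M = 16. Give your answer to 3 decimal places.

At M = 16: Q = 304.0848.
dQ/dM = 12.185 − 0.3584M = 6.45060.
η = (dQ/dM)·(M/Q) = 6.45060 × (16/304.0848) = 0.339.

0.339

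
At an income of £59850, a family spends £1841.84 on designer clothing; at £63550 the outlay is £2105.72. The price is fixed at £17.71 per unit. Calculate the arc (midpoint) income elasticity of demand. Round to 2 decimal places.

With a constant price, Q₁ = 1841.84/17.71 = 104.000 and Q₂ = 2105.72/17.71 = 118.900 (equivalently, work directly with expenditure since P cancels).
Midpoint %ΔQ = (2105.72 − 1841.84)/1973.78 = 0.13369; midpoint %ΔI = (63550 − 59850)/61700 = 0.05997.
η = 0.13369 / 0.05997 = 2.23.

2.23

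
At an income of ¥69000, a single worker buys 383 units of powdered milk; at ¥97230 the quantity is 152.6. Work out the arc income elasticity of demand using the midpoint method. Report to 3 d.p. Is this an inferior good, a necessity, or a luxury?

ΔQ = 152.6 − 383 = -230.4; midpoint Q̄ = (383 + 152.6)/2 = 267.8.
ΔI = 97230 − 69000 = 28230; midpoint Ī = (69000 + 97230)/2 = 83115.
η = (ΔQ/Q̄) ÷ (ΔI/Ī) = (-230.4/267.8) ÷ (28230/83115) = -2.533.
η < 0 ⇒ inferior good.

-2.533 (inferior good)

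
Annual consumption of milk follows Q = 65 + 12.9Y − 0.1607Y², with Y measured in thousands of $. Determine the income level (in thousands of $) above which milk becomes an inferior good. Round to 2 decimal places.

dQ/dY = 12.9 − 0.3214Y.
The good is inferior where dQ/dY < 0. Setting dQ/dY = 0 gives Y = 12.9 / 0.3214 = 40.14.

40.14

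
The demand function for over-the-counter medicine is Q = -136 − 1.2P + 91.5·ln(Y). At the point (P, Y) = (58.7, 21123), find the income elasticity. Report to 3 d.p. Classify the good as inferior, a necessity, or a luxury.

At P = 58.7, Y = 21123: Q = 704.728.
Holding P constant, ∂Q/∂Y = 91.5/Y = 0.00433177.
η_Y = (∂Q/∂Y)·(Y/Q) = 0.00433177 × (21123/704.728) = 0.130.
Since 0 < η < 1, this is a necessity.

0.130 (necessity)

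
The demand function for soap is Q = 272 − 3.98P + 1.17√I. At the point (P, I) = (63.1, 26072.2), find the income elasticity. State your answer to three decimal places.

0.450

At P = 63.1, I = 26072.2: Q = 209.781.
Holding P constant, ∂Q/∂I = 1.17/(2√I) = 0.00362299.
η_I = (∂Q/∂I)·(I/Q) = 0.00362299 × (26072.2/209.781) = 0.450.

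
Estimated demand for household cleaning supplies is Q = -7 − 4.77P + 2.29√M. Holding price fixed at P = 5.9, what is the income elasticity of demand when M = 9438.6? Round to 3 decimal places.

0.594

At P = 5.9, M = 9438.6: Q = 187.336.
Holding P constant, ∂Q/∂M = 2.29/(2√M) = 0.0117856.
η_M = (∂Q/∂M)·(M/Q) = 0.0117856 × (9438.6/187.336) = 0.594.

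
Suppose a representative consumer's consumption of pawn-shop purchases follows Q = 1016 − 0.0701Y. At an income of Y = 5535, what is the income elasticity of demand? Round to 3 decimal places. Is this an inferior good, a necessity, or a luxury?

At Y = 5535: Q = 627.997.
dQ/dY = −0.0701.
η = (dQ/dY)·(Y/Q) = -0.0701 × (5535/627.997) = -0.618.
Since η < 0, the good is an inferior good.

-0.618 (inferior good)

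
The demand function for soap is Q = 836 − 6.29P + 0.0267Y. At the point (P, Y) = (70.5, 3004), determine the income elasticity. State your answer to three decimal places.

0.170

At P = 70.5, Y = 3004: Q = 472.762.
Holding P constant, ∂Q/∂Y = 0.0267.
η_Y = (∂Q/∂Y)·(Y/Q) = 0.0267 × (3004/472.762) = 0.170.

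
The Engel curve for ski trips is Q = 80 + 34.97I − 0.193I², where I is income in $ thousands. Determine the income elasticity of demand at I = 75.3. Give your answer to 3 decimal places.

0.275

At I = 75.3: Q = 1618.9136.
dQ/dI = 34.97 − 0.386I = 5.90420.
η = (dQ/dI)·(I/Q) = 5.90420 × (75.3/1618.9136) = 0.275.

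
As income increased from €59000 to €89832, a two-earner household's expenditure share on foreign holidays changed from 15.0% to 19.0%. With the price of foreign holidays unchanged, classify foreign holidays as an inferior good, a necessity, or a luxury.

The budget share rises as income rises, so η > 1.

luxury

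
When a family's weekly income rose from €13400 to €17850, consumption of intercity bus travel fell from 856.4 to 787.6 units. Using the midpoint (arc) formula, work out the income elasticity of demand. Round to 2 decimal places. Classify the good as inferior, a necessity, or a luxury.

-0.29 (inferior good)

ΔQ = 787.6 − 856.4 = -68.8; midpoint Q̄ = (856.4 + 787.6)/2 = 822.
ΔI = 17850 − 13400 = 4450; midpoint Ī = (13400 + 17850)/2 = 15625.
η = (ΔQ/Q̄) ÷ (ΔI/Ī) = (-68.8/822) ÷ (4450/15625) = -0.29.
η < 0 ⇒ inferior good.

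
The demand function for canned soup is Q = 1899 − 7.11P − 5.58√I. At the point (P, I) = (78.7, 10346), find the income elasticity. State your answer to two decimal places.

-0.37

At P = 78.7, I = 10346: Q = 771.872.
Holding P constant, ∂Q/∂I = -5.58/(2√I) = -0.0274295.
η_I = (∂Q/∂I)·(I/Q) = -0.0274295 × (10346/771.872) = -0.37.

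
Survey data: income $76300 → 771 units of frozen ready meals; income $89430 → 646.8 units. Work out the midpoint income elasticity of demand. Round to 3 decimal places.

-1.106

ΔQ = 646.8 − 771 = -124.2; midpoint Q̄ = (771 + 646.8)/2 = 708.9.
ΔI = 89430 − 76300 = 13130; midpoint Ī = (76300 + 89430)/2 = 82865.
η = (ΔQ/Q̄) ÷ (ΔI/Ī) = (-124.2/708.9) ÷ (13130/82865) = -1.106.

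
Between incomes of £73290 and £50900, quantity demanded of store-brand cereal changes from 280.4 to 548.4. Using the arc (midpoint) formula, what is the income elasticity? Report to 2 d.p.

-1.79

ΔQ = 548.4 − 280.4 = 268; midpoint Q̄ = (280.4 + 548.4)/2 = 414.4.
ΔI = 50900 − 73290 = -22390; midpoint Ī = (73290 + 50900)/2 = 62095.
η = (ΔQ/Q̄) ÷ (ΔI/Ī) = (268/414.4) ÷ (-22390/62095) = -1.79.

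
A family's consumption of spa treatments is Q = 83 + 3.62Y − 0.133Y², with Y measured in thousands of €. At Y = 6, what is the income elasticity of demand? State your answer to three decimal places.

0.122

At Y = 6: Q = 99.9320.
dQ/dY = 3.62 − 0.266Y = 2.02400.
η = (dQ/dY)·(Y/Q) = 2.02400 × (6/99.9320) = 0.122.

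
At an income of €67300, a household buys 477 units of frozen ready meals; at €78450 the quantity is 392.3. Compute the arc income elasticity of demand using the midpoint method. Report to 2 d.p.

-1.27

ΔQ = 392.3 − 477 = -84.7; midpoint Q̄ = (477 + 392.3)/2 = 434.65.
ΔI = 78450 − 67300 = 11150; midpoint Ī = (67300 + 78450)/2 = 72875.
η = (ΔQ/Q̄) ÷ (ΔI/Ī) = (-84.7/434.65) ÷ (11150/72875) = -1.27.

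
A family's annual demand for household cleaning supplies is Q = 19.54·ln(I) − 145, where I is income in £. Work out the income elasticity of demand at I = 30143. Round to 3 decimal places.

0.346

At I = 30143: Q = 56.530.
dQ/dI = 19.54/I = 0.000648243 at this income.
η = (dQ/dI)·(I/Q) = 0.000648243 × (30143/56.530) = 0.346.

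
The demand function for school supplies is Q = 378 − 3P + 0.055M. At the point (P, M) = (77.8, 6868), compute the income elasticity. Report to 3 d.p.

At P = 77.8, M = 6868: Q = 522.340.
Holding P constant, ∂Q/∂M = 0.055.
η_M = (∂Q/∂M)·(M/Q) = 0.055 × (6868/522.340) = 0.723.

0.723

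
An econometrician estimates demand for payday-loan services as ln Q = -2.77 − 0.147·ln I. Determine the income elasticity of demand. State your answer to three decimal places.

-0.147

In a log-linear demand, the coefficient on ln I is the income elasticity.
So η = -0.147.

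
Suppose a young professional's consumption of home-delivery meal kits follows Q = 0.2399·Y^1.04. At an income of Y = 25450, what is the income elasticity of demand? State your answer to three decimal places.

For Q = A·Y^β the income elasticity is constant and equal to β.
Here β = 1.04, so η = 1.040.

1.040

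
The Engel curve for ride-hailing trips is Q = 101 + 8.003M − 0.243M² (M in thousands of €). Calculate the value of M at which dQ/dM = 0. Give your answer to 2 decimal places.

dQ/dM = 8.003 − 0.486M.
The good is inferior where dQ/dM < 0. Setting dQ/dM = 0 gives M = 8.003 / 0.486 = 16.47.

16.47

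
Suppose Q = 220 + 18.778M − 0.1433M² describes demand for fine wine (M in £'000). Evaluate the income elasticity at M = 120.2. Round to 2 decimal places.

-4.63

At M = 120.2: Q = 406.7115.
dQ/dM = 18.778 − 0.2866M = -15.67132.
η = (dQ/dM)·(M/Q) = -15.67132 × (120.2/406.7115) = -4.63.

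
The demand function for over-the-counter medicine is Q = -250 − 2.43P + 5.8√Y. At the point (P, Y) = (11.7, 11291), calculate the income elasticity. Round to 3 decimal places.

0.912

At P = 11.7, Y = 11291: Q = 337.872.
Holding P constant, ∂Q/∂Y = 5.8/(2√Y) = 0.0272918.
η_Y = (∂Q/∂Y)·(Y/Q) = 0.0272918 × (11291/337.872) = 0.912.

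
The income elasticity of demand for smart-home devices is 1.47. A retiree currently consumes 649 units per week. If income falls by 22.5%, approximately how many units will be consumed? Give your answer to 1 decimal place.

434.3

%ΔQ ≈ η × %ΔI = 1.47 × (-22.5%) = -33.075%.
New Q ≈ 649 × (1 − 0.33075) = 434.3.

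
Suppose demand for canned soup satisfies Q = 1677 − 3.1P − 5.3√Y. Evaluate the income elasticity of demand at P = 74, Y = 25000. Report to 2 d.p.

-0.69

At P = 74, Y = 25000: Q = 609.596.
Holding P constant, ∂Q/∂Y = -5.3/(2√Y) = -0.0167601.
η_Y = (∂Q/∂Y)·(Y/Q) = -0.0167601 × (25000/609.596) = -0.69.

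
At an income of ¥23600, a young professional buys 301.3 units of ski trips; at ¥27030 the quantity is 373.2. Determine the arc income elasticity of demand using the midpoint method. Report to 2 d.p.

1.57

ΔQ = 373.2 − 301.3 = 71.9; midpoint Q̄ = (301.3 + 373.2)/2 = 337.25.
ΔI = 27030 − 23600 = 3430; midpoint Ī = (23600 + 27030)/2 = 25315.
η = (ΔQ/Q̄) ÷ (ΔI/Ī) = (71.9/337.25) ÷ (3430/25315) = 1.57.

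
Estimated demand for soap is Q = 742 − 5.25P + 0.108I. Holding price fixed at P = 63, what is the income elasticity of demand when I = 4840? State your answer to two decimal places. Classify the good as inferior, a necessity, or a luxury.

At P = 63, I = 4840: Q = 933.970.
Holding P constant, ∂Q/∂I = 0.108.
η_I = (∂Q/∂I)·(I/Q) = 0.108 × (4840/933.970) = 0.56.
Since 0 < η < 1, this is a necessity.

0.56 (necessity)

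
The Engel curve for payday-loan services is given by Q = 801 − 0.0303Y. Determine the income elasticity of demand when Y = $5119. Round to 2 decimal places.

-0.24

At Y = 5119: Q = 645.894.
dQ/dY = −0.0303.
η = (dQ/dY)·(Y/Q) = -0.0303 × (5119/645.894) = -0.24.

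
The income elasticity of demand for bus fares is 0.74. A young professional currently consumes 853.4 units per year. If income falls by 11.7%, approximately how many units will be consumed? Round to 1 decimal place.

779.5

%ΔQ ≈ η × %ΔI = 0.74 × (-11.7%) = -8.658%.
New Q ≈ 853.4 × (1 − 0.08658) = 779.5.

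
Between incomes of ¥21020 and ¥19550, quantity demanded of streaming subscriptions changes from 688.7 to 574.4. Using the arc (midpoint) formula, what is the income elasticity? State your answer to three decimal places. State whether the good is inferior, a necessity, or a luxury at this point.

2.497 (luxury)

ΔQ = 574.4 − 688.7 = -114.3; midpoint Q̄ = (688.7 + 574.4)/2 = 631.55.
ΔI = 19550 − 21020 = -1470; midpoint Ī = (21020 + 19550)/2 = 20285.
η = (ΔQ/Q̄) ÷ (ΔI/Ī) = (-114.3/631.55) ÷ (-1470/20285) = 2.497.
η > 1 ⇒ luxury.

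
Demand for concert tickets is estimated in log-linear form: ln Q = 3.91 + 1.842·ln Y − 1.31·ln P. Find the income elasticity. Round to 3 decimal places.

1.842

In a log-linear demand, the coefficient on ln Y is the income elasticity.
So η = 1.842.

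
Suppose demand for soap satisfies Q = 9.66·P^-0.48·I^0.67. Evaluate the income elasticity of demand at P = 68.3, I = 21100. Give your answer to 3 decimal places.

0.670

For a multiplicative demand Q = A·P^α·I^β, the income elasticity is β everywhere.
Here β = 0.67, so η = 0.670.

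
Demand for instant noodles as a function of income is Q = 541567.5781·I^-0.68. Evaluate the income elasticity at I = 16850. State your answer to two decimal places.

For Q = A·I^β the income elasticity is constant and equal to β.
Here β = -0.68, so η = -0.68.

-0.68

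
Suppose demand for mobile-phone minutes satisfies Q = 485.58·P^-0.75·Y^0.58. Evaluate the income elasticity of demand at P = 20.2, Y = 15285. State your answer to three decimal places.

For a multiplicative demand Q = A·P^α·Y^β, the income elasticity is β everywhere.
Here β = 0.58, so η = 0.580.

0.580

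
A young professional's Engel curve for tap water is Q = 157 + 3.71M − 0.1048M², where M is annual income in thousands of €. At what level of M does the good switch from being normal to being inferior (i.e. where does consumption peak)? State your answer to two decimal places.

dQ/dM = 3.71 − 0.2096M.
The good is inferior where dQ/dM < 0. Setting dQ/dM = 0 gives M = 3.71 / 0.2096 = 17.70.

17.70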